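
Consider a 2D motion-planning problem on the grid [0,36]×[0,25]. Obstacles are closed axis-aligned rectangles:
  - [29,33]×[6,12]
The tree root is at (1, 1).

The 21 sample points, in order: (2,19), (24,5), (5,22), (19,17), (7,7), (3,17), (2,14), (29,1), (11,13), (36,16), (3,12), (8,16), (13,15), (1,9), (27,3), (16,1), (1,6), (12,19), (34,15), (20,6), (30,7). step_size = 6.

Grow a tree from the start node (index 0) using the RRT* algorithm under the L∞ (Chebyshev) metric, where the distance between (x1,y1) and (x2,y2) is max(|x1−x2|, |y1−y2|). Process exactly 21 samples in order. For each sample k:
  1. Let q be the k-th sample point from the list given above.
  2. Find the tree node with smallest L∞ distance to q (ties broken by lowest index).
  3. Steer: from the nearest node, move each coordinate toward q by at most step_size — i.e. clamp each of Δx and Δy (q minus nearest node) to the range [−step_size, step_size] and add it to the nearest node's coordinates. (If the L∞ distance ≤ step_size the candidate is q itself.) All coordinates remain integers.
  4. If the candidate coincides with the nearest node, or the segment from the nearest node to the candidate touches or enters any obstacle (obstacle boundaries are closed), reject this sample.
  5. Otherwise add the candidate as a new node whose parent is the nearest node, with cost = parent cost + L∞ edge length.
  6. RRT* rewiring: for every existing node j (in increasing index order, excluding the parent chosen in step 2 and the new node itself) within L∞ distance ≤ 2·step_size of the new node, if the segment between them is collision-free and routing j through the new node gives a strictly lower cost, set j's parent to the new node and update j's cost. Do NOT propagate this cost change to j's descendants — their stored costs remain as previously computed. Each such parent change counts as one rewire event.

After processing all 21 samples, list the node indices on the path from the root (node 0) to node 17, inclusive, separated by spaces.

1. q=(2,19) nearest=0 d=18 new=(2,7) → add node 1 parent=0 cost=6
2. q=(24,5) nearest=1 d=22 new=(8,5) → add node 2 parent=1 cost=12
3. q=(5,22) nearest=1 d=15 new=(5,13) → add node 3 parent=1 cost=12
4. q=(19,17) nearest=2 d=12 new=(14,11) → add node 4 parent=2 cost=18
5. q=(7,7) nearest=2 d=2 new=(7,7) → add node 5 parent=2 cost=14
6. q=(3,17) nearest=3 d=4 new=(3,17) → add node 6 parent=3 cost=16
7. q=(2,14) nearest=3 d=3 new=(2,14) → add node 7 parent=3 cost=15
8. q=(29,1) nearest=4 d=15 new=(20,5) → add node 8 parent=4 cost=24
9. q=(11,13) nearest=4 d=3 new=(11,13) → add node 9 parent=4 cost=21
10. q=(36,16) nearest=8 d=16 new=(26,11) → add node 10 parent=8 cost=30
11. q=(3,12) nearest=3 d=2 new=(3,12) → add node 11 parent=3 cost=14
12. q=(8,16) nearest=3 d=3 new=(8,16) → add node 12 parent=3 cost=15; rewire 9→12 (18<21)
13. q=(13,15) nearest=9 d=2 new=(13,15) → add node 13 parent=9 cost=20
14. q=(1,9) nearest=1 d=2 new=(1,9) → add node 14 parent=1 cost=8; rewire 7→14 (13<15); rewire 11→14 (11<14)
15. q=(27,3) nearest=8 d=7 new=(26,3) → add node 15 parent=8 cost=30
16. q=(16,1) nearest=8 d=4 new=(16,1) → add node 16 parent=8 cost=28
17. q=(1,6) nearest=1 d=1 new=(1,6) → add node 17 parent=1 cost=7; rewire 5→17 (13<14); rewire 9→17 (17<18); rewire 13→17 (19<20)
18. q=(12,19) nearest=12 d=4 new=(12,19) → add node 18 parent=12 cost=19
19. q=(34,15) nearest=10 d=8 new=(32,15) → add node 19 parent=10 cost=36
20. q=(20,6) nearest=8 d=1 new=(20,6) → add node 20 parent=8 cost=25
21. q=(30,7) nearest=10 d=4 new=(30,7) → blocked by [29,33]×[6,12], reject

Path: 0 1 17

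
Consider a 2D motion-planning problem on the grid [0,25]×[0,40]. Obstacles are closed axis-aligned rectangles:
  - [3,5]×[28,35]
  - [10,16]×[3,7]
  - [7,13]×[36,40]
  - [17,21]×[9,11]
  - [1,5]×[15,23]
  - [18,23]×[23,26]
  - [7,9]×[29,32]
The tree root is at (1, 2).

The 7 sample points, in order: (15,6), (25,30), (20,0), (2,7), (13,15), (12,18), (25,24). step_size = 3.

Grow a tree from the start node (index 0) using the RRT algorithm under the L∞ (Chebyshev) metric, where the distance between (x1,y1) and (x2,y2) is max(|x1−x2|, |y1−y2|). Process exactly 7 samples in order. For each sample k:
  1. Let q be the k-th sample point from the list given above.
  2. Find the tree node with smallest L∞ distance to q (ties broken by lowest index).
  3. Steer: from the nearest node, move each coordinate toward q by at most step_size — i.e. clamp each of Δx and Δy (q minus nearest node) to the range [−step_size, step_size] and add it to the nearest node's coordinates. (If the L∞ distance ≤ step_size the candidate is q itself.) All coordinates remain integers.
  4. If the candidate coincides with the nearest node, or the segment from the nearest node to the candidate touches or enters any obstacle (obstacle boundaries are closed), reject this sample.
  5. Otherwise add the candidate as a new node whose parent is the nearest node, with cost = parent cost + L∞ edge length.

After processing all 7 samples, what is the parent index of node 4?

Parent of node 4: 2

1. q=(15,6) nearest=0 d=14 new=(4,5) → add node 1 parent=0 cost=3
2. q=(25,30) nearest=1 d=25 new=(7,8) → add node 2 parent=1 cost=6
3. q=(20,0) nearest=2 d=13 new=(10,5) → blocked by [10,16]×[3,7], reject
4. q=(2,7) nearest=1 d=2 new=(2,7) → add node 3 parent=1 cost=5
5. q=(13,15) nearest=2 d=7 new=(10,11) → add node 4 parent=2 cost=9
6. q=(12,18) nearest=4 d=7 new=(12,14) → add node 5 parent=4 cost=12
7. q=(25,24) nearest=5 d=13 new=(15,17) → add node 6 parent=5 cost=15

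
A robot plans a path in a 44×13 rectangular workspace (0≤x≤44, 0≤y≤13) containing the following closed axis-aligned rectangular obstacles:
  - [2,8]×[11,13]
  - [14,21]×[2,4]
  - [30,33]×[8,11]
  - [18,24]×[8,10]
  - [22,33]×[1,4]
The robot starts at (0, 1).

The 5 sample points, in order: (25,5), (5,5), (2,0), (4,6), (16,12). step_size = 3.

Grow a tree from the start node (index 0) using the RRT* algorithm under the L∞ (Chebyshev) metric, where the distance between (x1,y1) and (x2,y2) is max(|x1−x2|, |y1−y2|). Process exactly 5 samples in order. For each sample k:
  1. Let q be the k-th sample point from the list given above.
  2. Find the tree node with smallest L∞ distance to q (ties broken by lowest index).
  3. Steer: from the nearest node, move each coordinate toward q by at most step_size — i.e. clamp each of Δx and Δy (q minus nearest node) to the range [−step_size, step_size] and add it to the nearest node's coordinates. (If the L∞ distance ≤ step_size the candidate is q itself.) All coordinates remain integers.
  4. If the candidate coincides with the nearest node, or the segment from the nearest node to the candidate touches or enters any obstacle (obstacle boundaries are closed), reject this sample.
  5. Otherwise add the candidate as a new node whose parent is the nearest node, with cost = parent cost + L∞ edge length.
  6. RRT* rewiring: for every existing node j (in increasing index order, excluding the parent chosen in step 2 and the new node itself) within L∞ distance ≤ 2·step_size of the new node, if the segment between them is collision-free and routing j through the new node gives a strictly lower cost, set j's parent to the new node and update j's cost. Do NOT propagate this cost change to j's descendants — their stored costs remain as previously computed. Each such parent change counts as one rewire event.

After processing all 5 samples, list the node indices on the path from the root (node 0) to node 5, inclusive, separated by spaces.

1. q=(25,5) nearest=0 d=25 new=(3,4) → add node 1 parent=0 cost=3
2. q=(5,5) nearest=1 d=2 new=(5,5) → add node 2 parent=1 cost=5
3. q=(2,0) nearest=0 d=2 new=(2,0) → add node 3 parent=0 cost=2
4. q=(4,6) nearest=2 d=1 new=(4,6) → add node 4 parent=2 cost=6
5. q=(16,12) nearest=2 d=11 new=(8,8) → add node 5 parent=2 cost=8

Path: 0 1 2 5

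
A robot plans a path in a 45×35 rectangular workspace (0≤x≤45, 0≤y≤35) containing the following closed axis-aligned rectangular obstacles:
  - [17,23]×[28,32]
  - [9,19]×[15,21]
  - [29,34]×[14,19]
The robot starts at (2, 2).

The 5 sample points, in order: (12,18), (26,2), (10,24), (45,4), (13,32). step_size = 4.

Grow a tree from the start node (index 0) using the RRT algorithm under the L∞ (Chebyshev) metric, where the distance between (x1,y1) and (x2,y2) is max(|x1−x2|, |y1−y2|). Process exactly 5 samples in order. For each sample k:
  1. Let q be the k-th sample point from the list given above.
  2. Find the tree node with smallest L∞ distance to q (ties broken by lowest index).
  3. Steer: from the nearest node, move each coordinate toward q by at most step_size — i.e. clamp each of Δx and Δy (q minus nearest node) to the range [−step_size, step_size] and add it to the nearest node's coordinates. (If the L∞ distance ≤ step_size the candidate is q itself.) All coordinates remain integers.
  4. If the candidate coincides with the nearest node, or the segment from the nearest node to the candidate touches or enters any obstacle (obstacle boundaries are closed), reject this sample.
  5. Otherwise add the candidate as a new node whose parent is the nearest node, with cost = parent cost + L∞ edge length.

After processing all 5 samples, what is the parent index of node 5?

1. q=(12,18) nearest=0 d=16 new=(6,6) → add node 1 parent=0 cost=4
2. q=(26,2) nearest=1 d=20 new=(10,2) → add node 2 parent=1 cost=8
3. q=(10,24) nearest=1 d=18 new=(10,10) → add node 3 parent=1 cost=8
4. q=(45,4) nearest=2 d=35 new=(14,4) → add node 4 parent=2 cost=12
5. q=(13,32) nearest=3 d=22 new=(13,14) → add node 5 parent=3 cost=12

Parent of node 5: 3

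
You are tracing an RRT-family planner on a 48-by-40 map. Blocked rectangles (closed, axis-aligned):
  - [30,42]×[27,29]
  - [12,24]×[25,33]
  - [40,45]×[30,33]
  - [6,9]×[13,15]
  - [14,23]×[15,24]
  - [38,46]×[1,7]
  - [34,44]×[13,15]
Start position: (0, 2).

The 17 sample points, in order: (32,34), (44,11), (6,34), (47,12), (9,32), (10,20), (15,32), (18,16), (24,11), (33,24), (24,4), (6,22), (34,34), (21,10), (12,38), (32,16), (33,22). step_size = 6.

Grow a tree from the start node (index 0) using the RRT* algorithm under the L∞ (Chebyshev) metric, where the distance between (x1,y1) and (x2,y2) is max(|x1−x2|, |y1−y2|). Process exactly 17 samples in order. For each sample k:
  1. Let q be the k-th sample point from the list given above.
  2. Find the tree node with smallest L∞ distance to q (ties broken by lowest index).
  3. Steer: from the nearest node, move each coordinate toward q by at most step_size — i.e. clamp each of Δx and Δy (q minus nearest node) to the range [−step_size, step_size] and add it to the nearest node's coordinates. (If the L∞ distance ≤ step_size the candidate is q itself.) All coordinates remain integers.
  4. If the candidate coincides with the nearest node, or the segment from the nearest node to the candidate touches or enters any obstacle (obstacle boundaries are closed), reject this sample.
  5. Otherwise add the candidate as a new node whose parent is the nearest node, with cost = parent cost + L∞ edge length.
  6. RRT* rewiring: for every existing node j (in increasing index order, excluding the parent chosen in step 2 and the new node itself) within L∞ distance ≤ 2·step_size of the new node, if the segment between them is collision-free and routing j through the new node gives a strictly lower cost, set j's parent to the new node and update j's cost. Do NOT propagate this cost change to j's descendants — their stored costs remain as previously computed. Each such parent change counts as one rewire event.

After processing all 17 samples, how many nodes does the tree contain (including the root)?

Node count: 12

1. q=(32,34) nearest=0 d=32 new=(6,8) → add node 1 parent=0 cost=6
2. q=(44,11) nearest=1 d=38 new=(12,11) → add node 2 parent=1 cost=12
3. q=(6,34) nearest=2 d=23 new=(6,17) → blocked by [6,9]×[13,15], reject
4. q=(47,12) nearest=2 d=35 new=(18,12) → add node 3 parent=2 cost=18
5. q=(9,32) nearest=3 d=20 new=(12,18) → blocked by [14,23]×[15,24], reject
6. q=(10,20) nearest=3 d=8 new=(12,18) → blocked by [14,23]×[15,24], reject
7. q=(15,32) nearest=3 d=20 new=(15,18) → blocked by [14,23]×[15,24], reject
8. q=(18,16) nearest=3 d=4 new=(18,16) → blocked by [14,23]×[15,24], reject
9. q=(24,11) nearest=3 d=6 new=(24,11) → add node 4 parent=3 cost=24
10. q=(33,24) nearest=4 d=13 new=(30,17) → add node 5 parent=4 cost=30
11. q=(24,4) nearest=4 d=7 new=(24,5) → add node 6 parent=4 cost=30
12. q=(6,22) nearest=2 d=11 new=(6,17) → blocked by [6,9]×[13,15], reject
13. q=(34,34) nearest=5 d=17 new=(34,23) → add node 7 parent=5 cost=36
14. q=(21,10) nearest=3 d=3 new=(21,10) → add node 8 parent=3 cost=21; rewire 6→8 (26<30)
15. q=(12,38) nearest=5 d=21 new=(24,23) → add node 9 parent=5 cost=36
16. q=(32,16) nearest=5 d=2 new=(32,16) → add node 10 parent=5 cost=32
17. q=(33,22) nearest=7 d=1 new=(33,22) → add node 11 parent=7 cost=37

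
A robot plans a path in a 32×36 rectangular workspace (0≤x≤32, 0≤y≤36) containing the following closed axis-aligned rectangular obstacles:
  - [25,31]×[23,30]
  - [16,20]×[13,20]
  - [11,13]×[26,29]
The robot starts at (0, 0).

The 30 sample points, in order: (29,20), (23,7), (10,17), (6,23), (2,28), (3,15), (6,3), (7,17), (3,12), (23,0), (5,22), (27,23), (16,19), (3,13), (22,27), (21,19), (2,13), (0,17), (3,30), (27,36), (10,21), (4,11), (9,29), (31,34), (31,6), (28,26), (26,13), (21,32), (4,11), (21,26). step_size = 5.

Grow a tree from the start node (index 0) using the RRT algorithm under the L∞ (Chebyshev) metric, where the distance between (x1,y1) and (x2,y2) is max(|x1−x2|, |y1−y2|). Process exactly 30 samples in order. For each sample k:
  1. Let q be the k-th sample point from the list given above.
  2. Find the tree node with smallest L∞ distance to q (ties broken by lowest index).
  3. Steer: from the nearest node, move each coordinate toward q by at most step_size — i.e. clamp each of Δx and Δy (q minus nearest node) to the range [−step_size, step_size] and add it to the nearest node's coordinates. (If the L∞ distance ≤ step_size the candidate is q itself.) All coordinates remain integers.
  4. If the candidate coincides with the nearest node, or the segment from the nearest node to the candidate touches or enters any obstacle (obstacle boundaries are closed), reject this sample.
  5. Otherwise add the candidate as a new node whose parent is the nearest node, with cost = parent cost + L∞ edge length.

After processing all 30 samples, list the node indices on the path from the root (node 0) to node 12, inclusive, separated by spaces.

Path: 0 1 2 12

1. q=(29,20) nearest=0 d=29 new=(5,5) → add node 1 parent=0 cost=5
2. q=(23,7) nearest=1 d=18 new=(10,7) → add node 2 parent=1 cost=10
3. q=(10,17) nearest=2 d=10 new=(10,12) → add node 3 parent=2 cost=15
4. q=(6,23) nearest=3 d=11 new=(6,17) → add node 4 parent=3 cost=20
5. q=(2,28) nearest=4 d=11 new=(2,22) → add node 5 parent=4 cost=25
6. q=(3,15) nearest=4 d=3 new=(3,15) → add node 6 parent=4 cost=23
7. q=(6,3) nearest=1 d=2 new=(6,3) → add node 7 parent=1 cost=7
8. q=(7,17) nearest=4 d=1 new=(7,17) → add node 8 parent=4 cost=21
9. q=(3,12) nearest=6 d=3 new=(3,12) → add node 9 parent=6 cost=26
10. q=(23,0) nearest=2 d=13 new=(15,2) → add node 10 parent=2 cost=15
11. q=(5,22) nearest=5 d=3 new=(5,22) → add node 11 parent=5 cost=28
12. q=(27,23) nearest=2 d=17 new=(15,12) → add node 12 parent=2 cost=15
13. q=(16,19) nearest=3 d=7 new=(15,17) → add node 13 parent=3 cost=20
14. q=(3,13) nearest=9 d=1 new=(3,13) → add node 14 parent=9 cost=27
15. q=(22,27) nearest=13 d=10 new=(20,22) → blocked by [16,20]×[13,20], reject
16. q=(21,19) nearest=13 d=6 new=(20,19) → blocked by [16,20]×[13,20], reject
17. q=(2,13) nearest=9 d=1 new=(2,13) → add node 15 parent=9 cost=27
18. q=(0,17) nearest=6 d=3 new=(0,17) → add node 16 parent=6 cost=26
19. q=(3,30) nearest=5 d=8 new=(3,27) → add node 17 parent=5 cost=30
20. q=(27,36) nearest=13 d=19 new=(20,22) → blocked by [16,20]×[13,20], reject
21. q=(10,21) nearest=4 d=4 new=(10,21) → add node 18 parent=4 cost=24
22. q=(4,11) nearest=9 d=1 new=(4,11) → add node 19 parent=9 cost=27
23. q=(9,29) nearest=17 d=6 new=(8,29) → add node 20 parent=17 cost=35
24. q=(31,34) nearest=13 d=17 new=(20,22) → blocked by [16,20]×[13,20], reject
25. q=(31,6) nearest=10 d=16 new=(20,6) → add node 21 parent=10 cost=20
26. q=(28,26) nearest=13 d=13 new=(20,22) → blocked by [16,20]×[13,20], reject
27. q=(26,13) nearest=21 d=7 new=(25,11) → add node 22 parent=21 cost=25
28. q=(21,32) nearest=18 d=11 new=(15,26) → add node 23 parent=18 cost=29
29. q=(4,11) nearest=19 d=0 → coincident, reject
30. q=(21,26) nearest=23 d=6 new=(20,26) → add node 24 parent=23 cost=34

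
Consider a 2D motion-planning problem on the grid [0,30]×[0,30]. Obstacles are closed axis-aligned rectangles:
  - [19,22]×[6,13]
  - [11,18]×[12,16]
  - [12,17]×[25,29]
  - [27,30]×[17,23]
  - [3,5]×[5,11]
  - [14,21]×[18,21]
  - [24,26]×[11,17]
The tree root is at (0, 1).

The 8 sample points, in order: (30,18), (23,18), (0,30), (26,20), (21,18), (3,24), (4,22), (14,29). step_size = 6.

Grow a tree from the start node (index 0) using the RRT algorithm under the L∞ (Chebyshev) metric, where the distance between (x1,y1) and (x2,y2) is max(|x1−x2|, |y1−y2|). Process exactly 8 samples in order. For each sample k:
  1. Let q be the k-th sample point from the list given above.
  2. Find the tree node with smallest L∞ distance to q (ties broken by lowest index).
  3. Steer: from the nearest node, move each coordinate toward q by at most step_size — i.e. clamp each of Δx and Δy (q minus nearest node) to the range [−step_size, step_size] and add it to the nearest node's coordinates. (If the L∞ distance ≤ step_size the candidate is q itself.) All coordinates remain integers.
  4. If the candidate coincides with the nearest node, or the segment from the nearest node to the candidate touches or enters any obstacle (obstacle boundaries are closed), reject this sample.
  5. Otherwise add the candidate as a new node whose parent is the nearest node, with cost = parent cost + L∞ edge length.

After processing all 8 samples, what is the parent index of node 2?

1. q=(30,18) nearest=0 d=30 new=(6,7) → blocked by [3,5]×[5,11], reject
2. q=(23,18) nearest=0 d=23 new=(6,7) → blocked by [3,5]×[5,11], reject
3. q=(0,30) nearest=0 d=29 new=(0,7) → add node 1 parent=0 cost=6
4. q=(26,20) nearest=0 d=26 new=(6,7) → blocked by [3,5]×[5,11], reject
5. q=(21,18) nearest=0 d=21 new=(6,7) → blocked by [3,5]×[5,11], reject
6. q=(3,24) nearest=1 d=17 new=(3,13) → add node 2 parent=1 cost=12
7. q=(4,22) nearest=2 d=9 new=(4,19) → add node 3 parent=2 cost=18
8. q=(14,29) nearest=3 d=10 new=(10,25) → add node 4 parent=3 cost=24

Parent of node 2: 1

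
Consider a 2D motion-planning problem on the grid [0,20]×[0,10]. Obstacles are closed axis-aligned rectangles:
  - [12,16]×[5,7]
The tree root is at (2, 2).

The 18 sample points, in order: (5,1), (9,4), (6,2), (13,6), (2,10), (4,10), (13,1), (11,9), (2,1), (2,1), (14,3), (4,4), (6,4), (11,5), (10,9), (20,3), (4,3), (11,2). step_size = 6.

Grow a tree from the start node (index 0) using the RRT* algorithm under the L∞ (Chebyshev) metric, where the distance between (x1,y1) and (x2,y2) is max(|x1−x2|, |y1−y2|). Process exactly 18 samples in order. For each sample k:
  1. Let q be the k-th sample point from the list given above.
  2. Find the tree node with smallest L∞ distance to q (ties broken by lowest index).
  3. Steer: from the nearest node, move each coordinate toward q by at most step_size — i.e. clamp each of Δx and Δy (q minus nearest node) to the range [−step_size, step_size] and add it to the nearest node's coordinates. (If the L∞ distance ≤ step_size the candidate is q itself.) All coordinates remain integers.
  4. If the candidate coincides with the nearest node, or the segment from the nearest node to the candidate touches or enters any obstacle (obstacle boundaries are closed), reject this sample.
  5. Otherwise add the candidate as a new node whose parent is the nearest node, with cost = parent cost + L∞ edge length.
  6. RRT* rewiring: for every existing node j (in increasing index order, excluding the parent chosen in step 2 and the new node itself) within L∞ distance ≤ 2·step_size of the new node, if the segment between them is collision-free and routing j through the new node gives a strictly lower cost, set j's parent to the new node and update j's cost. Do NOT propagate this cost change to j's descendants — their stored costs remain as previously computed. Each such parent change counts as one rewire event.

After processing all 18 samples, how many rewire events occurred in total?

Rewire events: 9

1. q=(5,1) nearest=0 d=3 new=(5,1) → add node 1 parent=0 cost=3
2. q=(9,4) nearest=1 d=4 new=(9,4) → add node 2 parent=1 cost=7
3. q=(6,2) nearest=1 d=1 new=(6,2) → add node 3 parent=1 cost=4
4. q=(13,6) nearest=2 d=4 new=(13,6) → blocked by [12,16]×[5,7], reject
5. q=(2,10) nearest=2 d=7 new=(3,10) → add node 4 parent=2 cost=13
6. q=(4,10) nearest=4 d=1 new=(4,10) → add node 5 parent=4 cost=14
7. q=(13,1) nearest=2 d=4 new=(13,1) → add node 6 parent=2 cost=11
8. q=(11,9) nearest=2 d=5 new=(11,9) → add node 7 parent=2 cost=12
9. q=(2,1) nearest=0 d=1 new=(2,1) → add node 8 parent=0 cost=1; rewire 4→8 (10<13); rewire 5→8 (10<14); rewire 7→8 (10<12)
10. q=(2,1) nearest=8 d=0 → coincident, reject
11. q=(14,3) nearest=6 d=2 new=(14,3) → add node 9 parent=6 cost=13
12. q=(4,4) nearest=0 d=2 new=(4,4) → add node 10 parent=0 cost=2; rewire 4→10 (8<10); rewire 5→10 (8<10); rewire 7→10 (9<10); rewire 9→10 (12<13)
13. q=(6,4) nearest=3 d=2 new=(6,4) → add node 11 parent=3 cost=6
14. q=(11,5) nearest=2 d=2 new=(11,5) → add node 12 parent=2 cost=9
15. q=(10,9) nearest=7 d=1 new=(10,9) → add node 13 parent=7 cost=10
16. q=(20,3) nearest=9 d=6 new=(20,3) → add node 14 parent=9 cost=18
17. q=(4,3) nearest=10 d=1 new=(4,3) → add node 15 parent=10 cost=3; rewire 11→15 (5<6); rewire 13→15 (9<10)
18. q=(11,2) nearest=2 d=2 new=(11,2) → add node 16 parent=2 cost=9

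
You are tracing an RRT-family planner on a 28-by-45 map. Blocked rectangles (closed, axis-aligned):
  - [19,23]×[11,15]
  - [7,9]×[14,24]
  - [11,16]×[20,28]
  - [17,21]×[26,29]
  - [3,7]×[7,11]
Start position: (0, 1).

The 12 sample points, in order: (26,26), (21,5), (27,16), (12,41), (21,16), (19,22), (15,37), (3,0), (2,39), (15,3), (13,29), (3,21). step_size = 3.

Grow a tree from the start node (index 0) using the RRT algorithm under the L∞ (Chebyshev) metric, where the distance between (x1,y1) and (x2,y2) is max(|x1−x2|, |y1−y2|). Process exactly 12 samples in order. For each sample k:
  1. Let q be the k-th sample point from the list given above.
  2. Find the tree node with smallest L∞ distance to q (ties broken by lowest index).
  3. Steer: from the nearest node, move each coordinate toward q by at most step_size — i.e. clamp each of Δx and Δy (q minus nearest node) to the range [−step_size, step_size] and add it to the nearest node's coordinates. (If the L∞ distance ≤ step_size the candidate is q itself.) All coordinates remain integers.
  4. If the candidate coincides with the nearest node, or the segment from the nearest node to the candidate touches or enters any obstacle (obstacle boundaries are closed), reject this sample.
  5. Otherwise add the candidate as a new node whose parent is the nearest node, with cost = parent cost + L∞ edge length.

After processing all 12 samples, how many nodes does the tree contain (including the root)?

1. q=(26,26) nearest=0 d=26 new=(3,4) → add node 1 parent=0 cost=3
2. q=(21,5) nearest=1 d=18 new=(6,5) → add node 2 parent=1 cost=6
3. q=(27,16) nearest=2 d=21 new=(9,8) → add node 3 parent=2 cost=9
4. q=(12,41) nearest=3 d=33 new=(12,11) → add node 4 parent=3 cost=12
5. q=(21,16) nearest=4 d=9 new=(15,14) → add node 5 parent=4 cost=15
6. q=(19,22) nearest=5 d=8 new=(18,17) → add node 6 parent=5 cost=18
7. q=(15,37) nearest=6 d=20 new=(15,20) → blocked by [11,16]×[20,28], reject
8. q=(3,0) nearest=0 d=3 new=(3,0) → add node 7 parent=0 cost=3
9. q=(2,39) nearest=6 d=22 new=(15,20) → blocked by [11,16]×[20,28], reject
10. q=(15,3) nearest=3 d=6 new=(12,5) → add node 8 parent=3 cost=12
11. q=(13,29) nearest=6 d=12 new=(15,20) → blocked by [11,16]×[20,28], reject
12. q=(3,21) nearest=4 d=10 new=(9,14) → blocked by [7,9]×[14,24], reject

Node count: 9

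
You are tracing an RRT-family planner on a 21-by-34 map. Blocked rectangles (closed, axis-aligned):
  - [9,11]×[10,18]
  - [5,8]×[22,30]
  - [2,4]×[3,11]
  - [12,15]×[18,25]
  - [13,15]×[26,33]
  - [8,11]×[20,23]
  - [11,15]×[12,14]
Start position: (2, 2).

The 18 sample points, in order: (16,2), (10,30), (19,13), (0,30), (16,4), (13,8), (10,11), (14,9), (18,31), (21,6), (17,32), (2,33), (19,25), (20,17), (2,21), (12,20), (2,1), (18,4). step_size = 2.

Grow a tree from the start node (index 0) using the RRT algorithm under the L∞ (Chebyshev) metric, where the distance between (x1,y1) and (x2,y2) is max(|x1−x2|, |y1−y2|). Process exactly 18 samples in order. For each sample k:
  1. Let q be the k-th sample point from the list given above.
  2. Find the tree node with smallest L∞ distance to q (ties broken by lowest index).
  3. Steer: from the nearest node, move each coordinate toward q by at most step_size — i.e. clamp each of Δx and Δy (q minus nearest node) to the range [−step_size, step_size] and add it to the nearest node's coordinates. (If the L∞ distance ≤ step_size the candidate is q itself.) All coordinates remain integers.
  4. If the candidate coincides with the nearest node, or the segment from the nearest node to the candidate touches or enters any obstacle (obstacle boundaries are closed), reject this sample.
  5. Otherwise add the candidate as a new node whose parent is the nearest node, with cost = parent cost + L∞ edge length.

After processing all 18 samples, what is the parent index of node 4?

Parent of node 4: 3

1. q=(16,2) nearest=0 d=14 new=(4,2) → add node 1 parent=0 cost=2
2. q=(10,30) nearest=0 d=28 new=(4,4) → blocked by [2,4]×[3,11], reject
3. q=(19,13) nearest=1 d=15 new=(6,4) → add node 2 parent=1 cost=4
4. q=(0,30) nearest=2 d=26 new=(4,6) → blocked by [2,4]×[3,11], reject
5. q=(16,4) nearest=2 d=10 new=(8,4) → add node 3 parent=2 cost=6
6. q=(13,8) nearest=3 d=5 new=(10,6) → add node 4 parent=3 cost=8
7. q=(10,11) nearest=4 d=5 new=(10,8) → add node 5 parent=4 cost=10
8. q=(14,9) nearest=4 d=4 new=(12,8) → add node 6 parent=4 cost=10
9. q=(18,31) nearest=5 d=23 new=(12,10) → add node 7 parent=5 cost=12
10. q=(21,6) nearest=6 d=9 new=(14,6) → add node 8 parent=6 cost=12
11. q=(17,32) nearest=7 d=22 new=(14,12) → blocked by [11,15]×[12,14], reject
12. q=(2,33) nearest=7 d=23 new=(10,12) → blocked by [9,11]×[10,18], reject
13. q=(19,25) nearest=7 d=15 new=(14,12) → blocked by [11,15]×[12,14], reject
14. q=(20,17) nearest=7 d=8 new=(14,12) → blocked by [11,15]×[12,14], reject
15. q=(2,21) nearest=7 d=11 new=(10,12) → blocked by [9,11]×[10,18], reject
16. q=(12,20) nearest=7 d=10 new=(12,12) → blocked by [11,15]×[12,14], reject
17. q=(2,1) nearest=0 d=1 new=(2,1) → add node 9 parent=0 cost=1
18. q=(18,4) nearest=8 d=4 new=(16,4) → add node 10 parent=8 cost=14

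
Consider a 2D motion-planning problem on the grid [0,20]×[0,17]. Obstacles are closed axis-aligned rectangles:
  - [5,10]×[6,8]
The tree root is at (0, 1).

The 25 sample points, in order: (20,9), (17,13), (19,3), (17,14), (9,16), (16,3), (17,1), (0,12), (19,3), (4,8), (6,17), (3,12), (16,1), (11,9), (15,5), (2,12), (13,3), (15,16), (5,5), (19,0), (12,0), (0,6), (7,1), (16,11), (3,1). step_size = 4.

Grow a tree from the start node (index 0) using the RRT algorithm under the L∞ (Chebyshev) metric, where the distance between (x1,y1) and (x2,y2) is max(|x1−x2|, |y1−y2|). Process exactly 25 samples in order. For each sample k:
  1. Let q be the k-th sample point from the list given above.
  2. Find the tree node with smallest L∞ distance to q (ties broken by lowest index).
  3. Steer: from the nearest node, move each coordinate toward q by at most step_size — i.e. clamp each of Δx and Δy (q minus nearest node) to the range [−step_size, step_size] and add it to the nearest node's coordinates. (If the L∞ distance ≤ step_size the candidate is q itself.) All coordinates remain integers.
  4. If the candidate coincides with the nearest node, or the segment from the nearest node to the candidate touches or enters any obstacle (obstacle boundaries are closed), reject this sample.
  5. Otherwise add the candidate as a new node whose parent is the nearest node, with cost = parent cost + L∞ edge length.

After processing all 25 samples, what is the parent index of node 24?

Parent of node 24: 0

1. q=(20,9) nearest=0 d=20 new=(4,5) → add node 1 parent=0 cost=4
2. q=(17,13) nearest=1 d=13 new=(8,9) → blocked by [5,10]×[6,8], reject
3. q=(19,3) nearest=1 d=15 new=(8,3) → add node 2 parent=1 cost=8
4. q=(17,14) nearest=2 d=11 new=(12,7) → add node 3 parent=2 cost=12
5. q=(9,16) nearest=3 d=9 new=(9,11) → add node 4 parent=3 cost=16
6. q=(16,3) nearest=3 d=4 new=(16,3) → add node 5 parent=3 cost=16
7. q=(17,1) nearest=5 d=2 new=(17,1) → add node 6 parent=5 cost=18
8. q=(0,12) nearest=1 d=7 new=(0,9) → add node 7 parent=1 cost=8
9. q=(19,3) nearest=6 d=2 new=(19,3) → add node 8 parent=6 cost=20
10. q=(4,8) nearest=1 d=3 new=(4,8) → add node 9 parent=1 cost=7
11. q=(6,17) nearest=4 d=6 new=(6,15) → add node 10 parent=4 cost=20
12. q=(3,12) nearest=7 d=3 new=(3,12) → add node 11 parent=7 cost=11
13. q=(16,1) nearest=6 d=1 new=(16,1) → add node 12 parent=6 cost=19
14. q=(11,9) nearest=3 d=2 new=(11,9) → add node 13 parent=3 cost=14
15. q=(15,5) nearest=5 d=2 new=(15,5) → add node 14 parent=5 cost=18
16. q=(2,12) nearest=11 d=1 new=(2,12) → add node 15 parent=11 cost=12
17. q=(13,3) nearest=14 d=2 new=(13,3) → add node 16 parent=14 cost=20
18. q=(15,16) nearest=4 d=6 new=(13,15) → add node 17 parent=4 cost=20
19. q=(5,5) nearest=1 d=1 new=(5,5) → add node 18 parent=1 cost=5
20. q=(19,0) nearest=6 d=2 new=(19,0) → add node 19 parent=6 cost=20
21. q=(12,0) nearest=16 d=3 new=(12,0) → add node 20 parent=16 cost=23
22. q=(0,6) nearest=7 d=3 new=(0,6) → add node 21 parent=7 cost=11
23. q=(7,1) nearest=2 d=2 new=(7,1) → add node 22 parent=2 cost=10
24. q=(16,11) nearest=3 d=4 new=(16,11) → add node 23 parent=3 cost=16
25. q=(3,1) nearest=0 d=3 new=(3,1) → add node 24 parent=0 cost=3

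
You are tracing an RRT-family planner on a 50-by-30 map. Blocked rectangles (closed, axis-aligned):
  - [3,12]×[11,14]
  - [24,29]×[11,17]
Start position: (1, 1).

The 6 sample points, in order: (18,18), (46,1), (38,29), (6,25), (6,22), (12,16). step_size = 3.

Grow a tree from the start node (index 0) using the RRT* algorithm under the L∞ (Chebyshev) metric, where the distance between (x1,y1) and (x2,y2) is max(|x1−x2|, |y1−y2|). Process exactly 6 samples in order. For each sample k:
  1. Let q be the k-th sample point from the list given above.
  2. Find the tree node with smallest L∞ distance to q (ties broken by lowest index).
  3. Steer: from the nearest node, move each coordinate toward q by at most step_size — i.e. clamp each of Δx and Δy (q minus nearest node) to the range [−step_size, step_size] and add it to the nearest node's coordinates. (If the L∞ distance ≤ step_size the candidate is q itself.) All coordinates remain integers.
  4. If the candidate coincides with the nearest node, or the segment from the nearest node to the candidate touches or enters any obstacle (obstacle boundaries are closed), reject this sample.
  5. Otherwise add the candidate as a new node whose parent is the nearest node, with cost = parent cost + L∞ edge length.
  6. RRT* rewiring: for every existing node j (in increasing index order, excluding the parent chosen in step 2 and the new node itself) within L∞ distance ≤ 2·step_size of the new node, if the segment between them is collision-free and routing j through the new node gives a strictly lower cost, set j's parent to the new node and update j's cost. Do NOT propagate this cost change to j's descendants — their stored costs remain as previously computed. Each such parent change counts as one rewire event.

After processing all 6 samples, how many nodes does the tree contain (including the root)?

1. q=(18,18) nearest=0 d=17 new=(4,4) → add node 1 parent=0 cost=3
2. q=(46,1) nearest=1 d=42 new=(7,1) → add node 2 parent=1 cost=6
3. q=(38,29) nearest=2 d=31 new=(10,4) → add node 3 parent=2 cost=9
4. q=(6,25) nearest=1 d=21 new=(6,7) → add node 4 parent=1 cost=6
5. q=(6,22) nearest=4 d=15 new=(6,10) → add node 5 parent=4 cost=9
6. q=(12,16) nearest=5 d=6 new=(9,13) → blocked by [3,12]×[11,14], reject

Node count: 6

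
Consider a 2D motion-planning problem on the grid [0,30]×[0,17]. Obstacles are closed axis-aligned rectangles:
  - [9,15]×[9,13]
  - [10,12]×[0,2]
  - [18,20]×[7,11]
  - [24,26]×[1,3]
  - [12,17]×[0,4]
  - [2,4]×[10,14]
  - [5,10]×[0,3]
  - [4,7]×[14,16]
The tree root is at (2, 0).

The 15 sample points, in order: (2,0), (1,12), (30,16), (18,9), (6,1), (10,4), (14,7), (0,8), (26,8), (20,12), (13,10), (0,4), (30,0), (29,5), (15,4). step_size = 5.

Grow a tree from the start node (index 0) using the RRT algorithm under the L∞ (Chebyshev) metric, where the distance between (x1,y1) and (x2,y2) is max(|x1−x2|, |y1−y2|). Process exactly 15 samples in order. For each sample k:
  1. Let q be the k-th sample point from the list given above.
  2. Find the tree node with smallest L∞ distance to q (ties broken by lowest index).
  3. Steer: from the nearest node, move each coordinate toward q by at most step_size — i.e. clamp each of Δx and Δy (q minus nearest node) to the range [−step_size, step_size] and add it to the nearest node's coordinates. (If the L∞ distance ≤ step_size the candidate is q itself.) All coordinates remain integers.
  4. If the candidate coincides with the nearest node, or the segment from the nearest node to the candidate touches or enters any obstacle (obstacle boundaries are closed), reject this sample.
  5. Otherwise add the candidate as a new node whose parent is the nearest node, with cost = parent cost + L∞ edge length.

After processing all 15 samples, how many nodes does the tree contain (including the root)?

Node count: 4

1. q=(2,0) nearest=0 d=0 → coincident, reject
2. q=(1,12) nearest=0 d=12 new=(1,5) → add node 1 parent=0 cost=5
3. q=(30,16) nearest=0 d=28 new=(7,5) → blocked by [5,10]×[0,3], reject
4. q=(18,9) nearest=0 d=16 new=(7,5) → blocked by [5,10]×[0,3], reject
5. q=(6,1) nearest=0 d=4 new=(6,1) → blocked by [5,10]×[0,3], reject
6. q=(10,4) nearest=0 d=8 new=(7,4) → blocked by [5,10]×[0,3], reject
7. q=(14,7) nearest=0 d=12 new=(7,5) → blocked by [5,10]×[0,3], reject
8. q=(0,8) nearest=1 d=3 new=(0,8) → add node 2 parent=1 cost=8
9. q=(26,8) nearest=0 d=24 new=(7,5) → blocked by [5,10]×[0,3], reject
10. q=(20,12) nearest=0 d=18 new=(7,5) → blocked by [5,10]×[0,3], reject
11. q=(13,10) nearest=0 d=11 new=(7,5) → blocked by [5,10]×[0,3], reject
12. q=(0,4) nearest=1 d=1 new=(0,4) → add node 3 parent=1 cost=6
13. q=(30,0) nearest=0 d=28 new=(7,0) → blocked by [5,10]×[0,3], reject
14. q=(29,5) nearest=0 d=27 new=(7,5) → blocked by [5,10]×[0,3], reject
15. q=(15,4) nearest=0 d=13 new=(7,4) → blocked by [5,10]×[0,3], reject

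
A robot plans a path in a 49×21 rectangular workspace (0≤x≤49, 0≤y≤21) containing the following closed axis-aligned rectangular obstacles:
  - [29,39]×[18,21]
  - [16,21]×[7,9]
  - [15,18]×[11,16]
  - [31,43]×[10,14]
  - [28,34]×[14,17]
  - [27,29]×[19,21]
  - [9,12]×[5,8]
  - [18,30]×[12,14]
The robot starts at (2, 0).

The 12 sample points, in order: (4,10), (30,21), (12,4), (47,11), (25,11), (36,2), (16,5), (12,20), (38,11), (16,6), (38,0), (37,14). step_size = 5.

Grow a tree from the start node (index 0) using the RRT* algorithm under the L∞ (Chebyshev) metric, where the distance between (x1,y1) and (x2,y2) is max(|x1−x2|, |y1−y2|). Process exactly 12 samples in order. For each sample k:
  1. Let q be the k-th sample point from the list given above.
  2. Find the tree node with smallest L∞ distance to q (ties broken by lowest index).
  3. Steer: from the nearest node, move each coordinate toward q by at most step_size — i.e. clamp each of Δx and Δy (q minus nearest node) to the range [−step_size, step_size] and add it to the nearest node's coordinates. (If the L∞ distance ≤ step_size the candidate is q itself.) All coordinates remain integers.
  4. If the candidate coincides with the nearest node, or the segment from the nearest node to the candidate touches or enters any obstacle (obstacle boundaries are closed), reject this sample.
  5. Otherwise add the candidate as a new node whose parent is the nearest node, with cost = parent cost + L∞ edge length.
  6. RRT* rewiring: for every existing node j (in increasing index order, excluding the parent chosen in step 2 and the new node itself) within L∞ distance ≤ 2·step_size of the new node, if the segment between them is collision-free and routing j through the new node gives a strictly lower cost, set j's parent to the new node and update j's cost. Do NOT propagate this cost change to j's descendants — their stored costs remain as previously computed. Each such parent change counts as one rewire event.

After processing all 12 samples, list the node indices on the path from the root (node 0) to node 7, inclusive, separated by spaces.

1. q=(4,10) nearest=0 d=10 new=(4,5) → add node 1 parent=0 cost=5
2. q=(30,21) nearest=1 d=26 new=(9,10) → add node 2 parent=1 cost=10
3. q=(12,4) nearest=2 d=6 new=(12,5) → blocked by [9,12]×[5,8], reject
4. q=(47,11) nearest=2 d=38 new=(14,11) → add node 3 parent=2 cost=15
5. q=(25,11) nearest=3 d=11 new=(19,11) → blocked by [15,18]×[11,16], reject
6. q=(36,2) nearest=3 d=22 new=(19,6) → blocked by [16,21]×[7,9], reject
7. q=(16,5) nearest=3 d=6 new=(16,6) → add node 4 parent=3 cost=20
8. q=(12,20) nearest=3 d=9 new=(12,16) → add node 5 parent=3 cost=20
9. q=(38,11) nearest=4 d=22 new=(21,11) → blocked by [16,21]×[7,9], reject
10. q=(16,6) nearest=4 d=0 → coincident, reject
11. q=(38,0) nearest=4 d=22 new=(21,1) → add node 6 parent=4 cost=25
12. q=(37,14) nearest=6 d=16 new=(26,6) → add node 7 parent=6 cost=30

Path: 0 1 2 3 4 6 7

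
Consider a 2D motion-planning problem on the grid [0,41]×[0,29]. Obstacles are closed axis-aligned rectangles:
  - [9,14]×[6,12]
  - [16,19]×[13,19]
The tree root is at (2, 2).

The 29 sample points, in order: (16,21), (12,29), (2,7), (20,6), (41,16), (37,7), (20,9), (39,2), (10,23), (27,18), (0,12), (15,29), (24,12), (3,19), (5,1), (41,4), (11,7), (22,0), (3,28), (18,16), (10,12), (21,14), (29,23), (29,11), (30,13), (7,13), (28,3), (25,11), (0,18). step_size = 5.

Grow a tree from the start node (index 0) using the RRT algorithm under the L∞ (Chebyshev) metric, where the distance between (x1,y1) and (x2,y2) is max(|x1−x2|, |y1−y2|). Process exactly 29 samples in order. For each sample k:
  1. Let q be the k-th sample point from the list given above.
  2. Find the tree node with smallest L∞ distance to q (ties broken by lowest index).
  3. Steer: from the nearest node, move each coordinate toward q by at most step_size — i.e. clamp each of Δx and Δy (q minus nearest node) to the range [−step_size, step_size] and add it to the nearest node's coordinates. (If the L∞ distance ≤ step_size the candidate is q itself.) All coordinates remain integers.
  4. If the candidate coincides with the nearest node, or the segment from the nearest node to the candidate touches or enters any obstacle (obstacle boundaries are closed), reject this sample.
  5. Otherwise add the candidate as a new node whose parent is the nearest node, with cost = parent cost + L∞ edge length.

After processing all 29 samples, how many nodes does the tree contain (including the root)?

1. q=(16,21) nearest=0 d=19 new=(7,7) → add node 1 parent=0 cost=5
2. q=(12,29) nearest=1 d=22 new=(12,12) → blocked by [9,14]×[6,12], reject
3. q=(2,7) nearest=0 d=5 new=(2,7) → add node 2 parent=0 cost=5
4. q=(20,6) nearest=1 d=13 new=(12,6) → blocked by [9,14]×[6,12], reject
5. q=(41,16) nearest=1 d=34 new=(12,12) → blocked by [9,14]×[6,12], reject
6. q=(37,7) nearest=1 d=30 new=(12,7) → blocked by [9,14]×[6,12], reject
7. q=(20,9) nearest=1 d=13 new=(12,9) → blocked by [9,14]×[6,12], reject
8. q=(39,2) nearest=1 d=32 new=(12,2) → add node 3 parent=1 cost=10
9. q=(10,23) nearest=1 d=16 new=(10,12) → blocked by [9,14]×[6,12], reject
10. q=(27,18) nearest=3 d=16 new=(17,7) → add node 4 parent=3 cost=15
11. q=(0,12) nearest=2 d=5 new=(0,12) → add node 5 parent=2 cost=10
12. q=(15,29) nearest=5 d=17 new=(5,17) → add node 6 parent=5 cost=15
13. q=(24,12) nearest=4 d=7 new=(22,12) → add node 7 parent=4 cost=20
14. q=(3,19) nearest=6 d=2 new=(3,19) → add node 8 parent=6 cost=17
15. q=(5,1) nearest=0 d=3 new=(5,1) → add node 9 parent=0 cost=3
16. q=(41,4) nearest=7 d=19 new=(27,7) → add node 10 parent=7 cost=25
17. q=(11,7) nearest=1 d=4 new=(11,7) → blocked by [9,14]×[6,12], reject
18. q=(22,0) nearest=4 d=7 new=(22,2) → add node 11 parent=4 cost=20
19. q=(3,28) nearest=8 d=9 new=(3,24) → add node 12 parent=8 cost=22
20. q=(18,16) nearest=7 d=4 new=(18,16) → blocked by [16,19]×[13,19], reject
21. q=(10,12) nearest=1 d=5 new=(10,12) → blocked by [9,14]×[6,12], reject
22. q=(21,14) nearest=7 d=2 new=(21,14) → add node 13 parent=7 cost=22
23. q=(29,23) nearest=13 d=9 new=(26,19) → add node 14 parent=13 cost=27
24. q=(29,11) nearest=10 d=4 new=(29,11) → add node 15 parent=10 cost=29
25. q=(30,13) nearest=15 d=2 new=(30,13) → add node 16 parent=15 cost=31
26. q=(7,13) nearest=6 d=4 new=(7,13) → add node 17 parent=6 cost=19
27. q=(28,3) nearest=10 d=4 new=(28,3) → add node 18 parent=10 cost=29
28. q=(25,11) nearest=7 d=3 new=(25,11) → add node 19 parent=7 cost=23
29. q=(0,18) nearest=8 d=3 new=(0,18) → add node 20 parent=8 cost=20

Node count: 21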